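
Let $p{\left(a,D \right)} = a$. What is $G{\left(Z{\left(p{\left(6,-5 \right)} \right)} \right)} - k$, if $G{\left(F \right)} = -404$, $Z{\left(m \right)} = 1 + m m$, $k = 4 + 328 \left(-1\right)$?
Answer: $-80$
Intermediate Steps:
$k = -324$ ($k = 4 - 328 = -324$)
$Z{\left(m \right)} = 1 + m^{2}$
$G{\left(Z{\left(p{\left(6,-5 \right)} \right)} \right)} - k = -404 - -324 = -404 + 324 = -80$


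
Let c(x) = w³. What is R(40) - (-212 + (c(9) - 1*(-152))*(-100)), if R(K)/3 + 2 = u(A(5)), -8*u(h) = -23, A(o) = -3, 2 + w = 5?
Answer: 144917/8 ≈ 18115.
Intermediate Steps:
w = 3 (w = -2 + 5 = 3)
c(x) = 27 (c(x) = 3³ = 27)
u(h) = 23/8 (u(h) = -⅛*(-23) = 23/8)
R(K) = 21/8 (R(K) = -6 + 3*(23/8) = -6 + 69/8 = 21/8)
R(40) - (-212 + (c(9) - 1*(-152))*(-100)) = 21/8 - (-212 + (27 - 1*(-152))*(-100)) = 21/8 - (-212 + (27 + 152)*(-100)) = 21/8 - (-212 + 179*(-100)) = 21/8 - (-212 - 17900) = 21/8 - 1*(-18112) = 21/8 + 18112 = 144917/8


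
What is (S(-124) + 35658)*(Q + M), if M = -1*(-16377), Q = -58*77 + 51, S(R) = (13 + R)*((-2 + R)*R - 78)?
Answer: -20215157976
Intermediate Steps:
S(R) = (-78 + R*(-2 + R))*(13 + R) (S(R) = (13 + R)*(R*(-2 + R) - 78) = (13 + R)*(-78 + R*(-2 + R)) = (-78 + R*(-2 + R))*(13 + R))
Q = -4415 (Q = -4466 + 51 = -4415)
M = 16377
(S(-124) + 35658)*(Q + M) = ((-1014 + (-124)³ - 104*(-124) + 11*(-124)²) + 35658)*(-4415 + 16377) = ((-1014 - 1906624 + 12896 + 11*15376) + 35658)*11962 = ((-1014 - 1906624 + 12896 + 169136) + 35658)*11962 = (-1725606 + 35658)*11962 = -1689948*11962 = -20215157976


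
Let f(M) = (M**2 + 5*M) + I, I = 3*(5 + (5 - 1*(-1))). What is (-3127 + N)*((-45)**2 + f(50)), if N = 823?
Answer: -11077632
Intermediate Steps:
I = 33 (I = 3*(5 + (5 + 1)) = 3*(5 + 6) = 3*11 = 33)
f(M) = 33 + M**2 + 5*M (f(M) = (M**2 + 5*M) + 33 = 33 + M**2 + 5*M)
(-3127 + N)*((-45)**2 + f(50)) = (-3127 + 823)*((-45)**2 + (33 + 50**2 + 5*50)) = -2304*(2025 + (33 + 2500 + 250)) = -2304*(2025 + 2783) = -2304*4808 = -11077632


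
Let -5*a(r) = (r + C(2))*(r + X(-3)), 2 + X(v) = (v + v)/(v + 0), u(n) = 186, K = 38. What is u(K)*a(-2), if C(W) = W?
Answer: 0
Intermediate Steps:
X(v) = 0 (X(v) = -2 + (v + v)/(v + 0) = -2 + (2*v)/v = -2 + 2 = 0)
a(r) = -r*(2 + r)/5 (a(r) = -(r + 2)*(r + 0)/5 = -(2 + r)*r/5 = -r*(2 + r)/5)
u(K)*a(-2) = 186*((1/5)*(-2)*(-2 - 1*(-2))) = 186*((1/5)*(-2)*(-2 + 2)) = 186*((1/5)*(-2)*0) = 186*0 = 0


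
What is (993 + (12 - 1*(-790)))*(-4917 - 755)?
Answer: -10181240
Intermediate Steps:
(993 + (12 - 1*(-790)))*(-4917 - 755) = (993 + (12 + 790))*(-5672) = (993 + 802)*(-5672) = 1795*(-5672) = -10181240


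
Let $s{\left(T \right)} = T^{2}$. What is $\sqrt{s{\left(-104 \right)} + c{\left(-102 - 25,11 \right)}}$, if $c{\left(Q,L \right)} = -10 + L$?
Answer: $\sqrt{10817} \approx 104.0$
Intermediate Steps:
$\sqrt{s{\left(-104 \right)} + c{\left(-102 - 25,11 \right)}} = \sqrt{\left(-104\right)^{2} + \left(-10 + 11\right)} = \sqrt{10816 + 1} = \sqrt{10817}$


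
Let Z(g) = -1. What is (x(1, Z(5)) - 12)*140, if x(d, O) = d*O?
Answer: -1820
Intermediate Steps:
x(d, O) = O*d
(x(1, Z(5)) - 12)*140 = (-1*1 - 12)*140 = (-1 - 12)*140 = -13*140 = -1820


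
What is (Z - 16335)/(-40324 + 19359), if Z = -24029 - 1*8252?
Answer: 48616/20965 ≈ 2.3189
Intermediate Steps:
Z = -32281 (Z = -24029 - 8252 = -32281)
(Z - 16335)/(-40324 + 19359) = (-32281 - 16335)/(-40324 + 19359) = -48616/(-20965) = -48616*(-1/20965) = 48616/20965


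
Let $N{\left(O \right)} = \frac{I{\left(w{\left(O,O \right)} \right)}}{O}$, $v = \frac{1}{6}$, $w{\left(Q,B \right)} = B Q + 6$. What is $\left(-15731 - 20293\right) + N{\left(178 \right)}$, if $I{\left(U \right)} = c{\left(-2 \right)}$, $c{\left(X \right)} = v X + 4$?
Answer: $- \frac{19236805}{534} \approx -36024.0$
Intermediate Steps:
$w{\left(Q,B \right)} = 6 + B Q$
$v = \frac{1}{6} \approx 0.16667$
$c{\left(X \right)} = 4 + \frac{X}{6}$ ($c{\left(X \right)} = \frac{X}{6} + 4 = 4 + \frac{X}{6}$)
$I{\left(U \right)} = \frac{11}{3}$ ($I{\left(U \right)} = 4 + \frac{1}{6} \left(-2\right) = 4 - \frac{1}{3} = \frac{11}{3}$)
$N{\left(O \right)} = \frac{11}{3 O}$
$\left(-15731 - 20293\right) + N{\left(178 \right)} = \left(-15731 - 20293\right) + \frac{11}{3 \cdot 178} = \left(-15731 - 20293\right) + \frac{11}{3} \cdot \frac{1}{178} = -36024 + \frac{11}{534} = - \frac{19236805}{534}$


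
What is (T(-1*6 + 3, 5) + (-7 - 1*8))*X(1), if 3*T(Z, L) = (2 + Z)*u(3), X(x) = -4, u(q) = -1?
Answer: 176/3 ≈ 58.667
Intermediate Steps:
T(Z, L) = -⅔ - Z/3 (T(Z, L) = ((2 + Z)*(-1))/3 = (-2 - Z)/3 = -⅔ - Z/3)
(T(-1*6 + 3, 5) + (-7 - 1*8))*X(1) = ((-⅔ - (-1*6 + 3)/3) + (-7 - 1*8))*(-4) = ((-⅔ - (-6 + 3)/3) + (-7 - 8))*(-4) = ((-⅔ - ⅓*(-3)) - 15)*(-4) = ((-⅔ + 1) - 15)*(-4) = (⅓ - 15)*(-4) = -44/3*(-4) = 176/3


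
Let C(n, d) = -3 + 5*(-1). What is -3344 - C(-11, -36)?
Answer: -3336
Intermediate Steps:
C(n, d) = -8 (C(n, d) = -3 - 5 = -8)
-3344 - C(-11, -36) = -3344 - 1*(-8) = -3344 + 8 = -3336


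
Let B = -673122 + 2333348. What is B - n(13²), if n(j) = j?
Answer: 1660057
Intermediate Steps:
B = 1660226
B - n(13²) = 1660226 - 1*13² = 1660226 - 1*169 = 1660226 - 169 = 1660057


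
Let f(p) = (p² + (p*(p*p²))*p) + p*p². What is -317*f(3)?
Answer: -88443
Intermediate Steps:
f(p) = p² + p³ + p⁵ (f(p) = (p² + (p*p³)*p) + p³ = (p² + p⁴*p) + p³ = (p² + p⁵) + p³ = p² + p³ + p⁵)
-317*f(3) = -317*3²*(1 + 3 + 3³) = -2853*(1 + 3 + 27) = -2853*31 = -317*279 = -88443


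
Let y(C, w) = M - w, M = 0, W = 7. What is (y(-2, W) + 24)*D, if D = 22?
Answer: 374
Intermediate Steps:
y(C, w) = -w (y(C, w) = 0 - w = -w)
(y(-2, W) + 24)*D = (-1*7 + 24)*22 = (-7 + 24)*22 = 17*22 = 374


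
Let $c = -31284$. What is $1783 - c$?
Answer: $33067$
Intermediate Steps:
$1783 - c = 1783 - -31284 = 1783 + 31284 = 33067$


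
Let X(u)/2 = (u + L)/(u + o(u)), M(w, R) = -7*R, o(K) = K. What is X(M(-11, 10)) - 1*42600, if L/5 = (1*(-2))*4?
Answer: -298189/7 ≈ -42598.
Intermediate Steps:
L = -40 (L = 5*((1*(-2))*4) = 5*(-2*4) = 5*(-8) = -40)
X(u) = (-40 + u)/u (X(u) = 2*((u - 40)/(u + u)) = 2*((-40 + u)/((2*u))) = 2*((-40 + u)*(1/(2*u))) = 2*((-40 + u)/(2*u)) = (-40 + u)/u)
X(M(-11, 10)) - 1*42600 = (-40 - 7*10)/((-7*10)) - 1*42600 = (-40 - 70)/(-70) - 42600 = -1/70*(-110) - 42600 = 11/7 - 42600 = -298189/7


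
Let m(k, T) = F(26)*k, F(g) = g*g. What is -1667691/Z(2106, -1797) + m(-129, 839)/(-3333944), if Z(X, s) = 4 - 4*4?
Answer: 231666227073/1666972 ≈ 1.3897e+5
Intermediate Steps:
F(g) = g**2
Z(X, s) = -12 (Z(X, s) = 4 - 16 = -12)
m(k, T) = 676*k (m(k, T) = 26**2*k = 676*k)
-1667691/Z(2106, -1797) + m(-129, 839)/(-3333944) = -1667691/(-12) + (676*(-129))/(-3333944) = -1667691*(-1/12) - 87204*(-1/3333944) = 555897/4 + 21801/833486 = 231666227073/1666972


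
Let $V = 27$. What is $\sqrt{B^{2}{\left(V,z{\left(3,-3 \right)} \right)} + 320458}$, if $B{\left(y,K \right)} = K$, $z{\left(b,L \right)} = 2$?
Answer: $\sqrt{320462} \approx 566.09$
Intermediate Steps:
$\sqrt{B^{2}{\left(V,z{\left(3,-3 \right)} \right)} + 320458} = \sqrt{2^{2} + 320458} = \sqrt{4 + 320458} = \sqrt{320462}$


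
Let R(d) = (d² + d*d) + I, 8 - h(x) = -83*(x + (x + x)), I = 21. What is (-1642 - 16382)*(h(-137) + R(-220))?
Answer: -1130393184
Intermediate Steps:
h(x) = 8 + 249*x (h(x) = 8 - (-83)*(x + (x + x)) = 8 - (-83)*(x + 2*x) = 8 - (-83)*3*x = 8 - (-249)*x = 8 + 249*x)
R(d) = 21 + 2*d² (R(d) = (d² + d*d) + 21 = (d² + d²) + 21 = 2*d² + 21 = 21 + 2*d²)
(-1642 - 16382)*(h(-137) + R(-220)) = (-1642 - 16382)*((8 + 249*(-137)) + (21 + 2*(-220)²)) = -18024*((8 - 34113) + (21 + 2*48400)) = -18024*(-34105 + (21 + 96800)) = -18024*(-34105 + 96821) = -18024*62716 = -1130393184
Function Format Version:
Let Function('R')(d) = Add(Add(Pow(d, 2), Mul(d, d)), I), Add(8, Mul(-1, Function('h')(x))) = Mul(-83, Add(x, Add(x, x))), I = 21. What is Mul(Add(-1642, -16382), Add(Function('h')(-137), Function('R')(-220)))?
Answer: -1130393184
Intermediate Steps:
Function('h')(x) = Add(8, Mul(249, x)) (Function('h')(x) = Add(8, Mul(-1, Mul(-83, Add(x, Add(x, x))))) = Add(8, Mul(-1, Mul(-83, Add(x, Mul(2, x))))) = Add(8, Mul(-1, Mul(-83, Mul(3, x)))) = Add(8, Mul(-1, Mul(-249, x))) = Add(8, Mul(249, x)))
Function('R')(d) = Add(21, Mul(2, Pow(d, 2))) (Function('R')(d) = Add(Add(Pow(d, 2), Mul(d, d)), 21) = Add(Add(Pow(d, 2), Pow(d, 2)), 21) = Add(Mul(2, Pow(d, 2)), 21) = Add(21, Mul(2, Pow(d, 2))))
Mul(Add(-1642, -16382), Add(Function('h')(-137), Function('R')(-220))) = Mul(Add(-1642, -16382), Add(Add(8, Mul(249, -137)), Add(21, Mul(2, Pow(-220, 2))))) = Mul(-18024, Add(Add(8, -34113), Add(21, Mul(2, 48400)))) = Mul(-18024, Add(-34105, Add(21, 96800))) = Mul(-18024, Add(-34105, 96821)) = Mul(-18024, 62716) = -1130393184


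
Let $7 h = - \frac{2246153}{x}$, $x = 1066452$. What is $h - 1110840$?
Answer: $- \frac{1184657860559}{1066452} \approx -1.1108 \cdot 10^{6}$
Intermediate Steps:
$h = - \frac{320879}{1066452}$ ($h = \frac{\left(-2246153\right) \frac{1}{1066452}}{7} = \frac{1}{7} \left(- \frac{2246153}{1066452}\right) = - \frac{320879}{1066452} \approx -0.30088$)
$h - 1110840 = - \frac{320879}{1066452} - 1110840 = - \frac{1184657860559}{1066452}$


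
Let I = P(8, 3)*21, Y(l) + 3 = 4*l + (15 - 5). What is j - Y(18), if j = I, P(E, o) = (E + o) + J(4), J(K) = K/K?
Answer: 173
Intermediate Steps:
J(K) = 1
Y(l) = 7 + 4*l (Y(l) = -3 + (4*l + (15 - 5)) = -3 + (4*l + 10) = -3 + (10 + 4*l) = 7 + 4*l)
P(E, o) = 1 + E + o (P(E, o) = (E + o) + 1 = 1 + E + o)
I = 252 (I = (1 + 8 + 3)*21 = 12*21 = 252)
j = 252
j - Y(18) = 252 - (7 + 4*18) = 252 - (7 + 72) = 252 - 1*79 = 252 - 79 = 173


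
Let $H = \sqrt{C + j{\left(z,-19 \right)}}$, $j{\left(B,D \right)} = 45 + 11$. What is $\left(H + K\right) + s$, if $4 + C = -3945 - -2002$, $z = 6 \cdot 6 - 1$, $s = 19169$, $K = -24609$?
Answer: $-5440 + i \sqrt{1891} \approx -5440.0 + 43.486 i$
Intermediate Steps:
$z = 35$ ($z = 36 - 1 = 35$)
$C = -1947$ ($C = -4 - 1943 = -1947$)
$j{\left(B,D \right)} = 56$
$H = i \sqrt{1891}$ ($H = \sqrt{-1947 + 56} = \sqrt{-1891} = i \sqrt{1891} \approx 43.486 i$)
$\left(H + K\right) + s = \left(i \sqrt{1891} - 24609\right) + 19169 = \left(-24609 + i \sqrt{1891}\right) + 19169 = -5440 + i \sqrt{1891}$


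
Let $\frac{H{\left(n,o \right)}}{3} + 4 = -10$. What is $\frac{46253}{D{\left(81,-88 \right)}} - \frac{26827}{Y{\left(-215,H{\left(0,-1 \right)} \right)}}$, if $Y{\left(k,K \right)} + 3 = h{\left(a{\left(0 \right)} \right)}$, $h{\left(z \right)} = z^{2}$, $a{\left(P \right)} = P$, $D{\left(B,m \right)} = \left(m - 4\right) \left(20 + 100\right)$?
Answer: $\frac{1430103}{160} \approx 8938.1$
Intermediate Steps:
$D{\left(B,m \right)} = -480 + 120 m$ ($D{\left(B,m \right)} = \left(-4 + m\right) 120 = -480 + 120 m$)
$H{\left(n,o \right)} = -42$ ($H{\left(n,o \right)} = -12 + 3 \left(-10\right) = -12 - 30 = -42$)
$Y{\left(k,K \right)} = -3$ ($Y{\left(k,K \right)} = -3 + 0^{2} = -3 + 0 = -3$)
$\frac{46253}{D{\left(81,-88 \right)}} - \frac{26827}{Y{\left(-215,H{\left(0,-1 \right)} \right)}} = \frac{46253}{-480 + 120 \left(-88\right)} - \frac{26827}{-3} = \frac{46253}{-480 - 10560} - - \frac{26827}{3} = \frac{46253}{-11040} + \frac{26827}{3} = 46253 \left(- \frac{1}{11040}\right) + \frac{26827}{3} = - \frac{2011}{480} + \frac{26827}{3} = \frac{1430103}{160}$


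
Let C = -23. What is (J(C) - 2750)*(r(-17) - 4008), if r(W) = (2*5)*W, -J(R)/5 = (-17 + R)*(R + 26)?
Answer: 8982700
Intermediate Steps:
J(R) = -5*(-17 + R)*(26 + R) (J(R) = -5*(-17 + R)*(R + 26) = -5*(-17 + R)*(26 + R))
r(W) = 10*W
(J(C) - 2750)*(r(-17) - 4008) = ((2210 - 45*(-23) - 5*(-23)²) - 2750)*(10*(-17) - 4008) = ((2210 + 1035 - 5*529) - 2750)*(-170 - 4008) = ((2210 + 1035 - 2645) - 2750)*(-4178) = (600 - 2750)*(-4178) = -2150*(-4178) = 8982700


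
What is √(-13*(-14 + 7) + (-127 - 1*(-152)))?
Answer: 2*√29 ≈ 10.770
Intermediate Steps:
√(-13*(-14 + 7) + (-127 - 1*(-152))) = √(-13*(-7) + (-127 + 152)) = √(91 + 25) = √116 = 2*√29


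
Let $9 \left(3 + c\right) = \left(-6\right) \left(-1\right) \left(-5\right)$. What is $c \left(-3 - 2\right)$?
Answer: $\frac{95}{3} \approx 31.667$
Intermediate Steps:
$c = - \frac{19}{3}$ ($c = -3 + \frac{\left(-6\right) \left(-1\right) \left(-5\right)}{9} = -3 + \frac{6 \left(-5\right)}{9} = -3 + \frac{1}{9} \left(-30\right) = -3 - \frac{10}{3} = - \frac{19}{3} \approx -6.3333$)
$c \left(-3 - 2\right) = - \frac{19 \left(-3 - 2\right)}{3} = \left(- \frac{19}{3}\right) \left(-5\right) = \frac{95}{3}$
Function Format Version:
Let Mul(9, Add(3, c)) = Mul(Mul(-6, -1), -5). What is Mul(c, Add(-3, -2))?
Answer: Rational(95, 3) ≈ 31.667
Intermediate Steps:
c = Rational(-19, 3) (c = Add(-3, Mul(Rational(1, 9), Mul(Mul(-6, -1), -5))) = Add(-3, Mul(Rational(1, 9), Mul(6, -5))) = Add(-3, Mul(Rational(1, 9), -30)) = Add(-3, Rational(-10, 3)) = Rational(-19, 3) ≈ -6.3333)
Mul(c, Add(-3, -2)) = Mul(Rational(-19, 3), Add(-3, -2)) = Mul(Rational(-19, 3), -5) = Rational(95, 3)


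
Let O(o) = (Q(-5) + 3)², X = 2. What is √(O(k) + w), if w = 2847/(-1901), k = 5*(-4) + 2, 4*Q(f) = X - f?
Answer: √1217987809/7604 ≈ 4.5896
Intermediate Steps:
Q(f) = ½ - f/4 (Q(f) = (2 - f)/4 = ½ - f/4)
k = -18 (k = -20 + 2 = -18)
w = -2847/1901 (w = 2847*(-1/1901) = -2847/1901 ≈ -1.4976)
O(o) = 361/16 (O(o) = ((½ - ¼*(-5)) + 3)² = ((½ + 5/4) + 3)² = (7/4 + 3)² = (19/4)² = 361/16)
√(O(k) + w) = √(361/16 - 2847/1901) = √(640709/30416) = √1217987809/7604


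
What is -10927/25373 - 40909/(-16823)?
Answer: 854159136/426849979 ≈ 2.0011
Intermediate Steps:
-10927/25373 - 40909/(-16823) = -10927*1/25373 - 40909*(-1/16823) = -10927/25373 + 40909/16823 = 854159136/426849979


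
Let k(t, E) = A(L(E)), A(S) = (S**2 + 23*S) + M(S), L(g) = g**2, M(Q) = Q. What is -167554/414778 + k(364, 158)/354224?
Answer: 621825346000/353183467 ≈ 1760.6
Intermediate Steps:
A(S) = S**2 + 24*S (A(S) = (S**2 + 23*S) + S = S**2 + 24*S)
k(t, E) = E**2*(24 + E**2)
-167554/414778 + k(364, 158)/354224 = -167554/414778 + (158**2*(24 + 158**2))/354224 = -167554*1/414778 + (24964*(24 + 24964))*(1/354224) = -83777/207389 + (24964*24988)*(1/354224) = -83777/207389 + 623800432*(1/354224) = -83777/207389 + 38987527/22139 = 621825346000/353183467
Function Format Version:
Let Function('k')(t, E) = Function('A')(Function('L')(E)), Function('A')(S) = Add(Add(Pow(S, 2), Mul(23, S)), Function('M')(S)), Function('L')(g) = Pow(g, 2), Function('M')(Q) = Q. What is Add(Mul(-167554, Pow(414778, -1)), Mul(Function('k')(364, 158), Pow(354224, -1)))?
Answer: Rational(621825346000, 353183467) ≈ 1760.6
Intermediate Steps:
Function('A')(S) = Add(Pow(S, 2), Mul(24, S)) (Function('A')(S) = Add(Add(Pow(S, 2), Mul(23, S)), S) = Add(Pow(S, 2), Mul(24, S)))
Function('k')(t, E) = Mul(Pow(E, 2), Add(24, Pow(E, 2)))
Add(Mul(-167554, Pow(414778, -1)), Mul(Function('k')(364, 158), Pow(354224, -1))) = Add(Mul(-167554, Pow(414778, -1)), Mul(Mul(Pow(158, 2), Add(24, Pow(158, 2))), Pow(354224, -1))) = Add(Mul(-167554, Rational(1, 414778)), Mul(Mul(24964, Add(24, 24964)), Rational(1, 354224))) = Add(Rational(-83777, 207389), Mul(Mul(24964, 24988), Rational(1, 354224))) = Add(Rational(-83777, 207389), Mul(623800432, Rational(1, 354224))) = Add(Rational(-83777, 207389), Rational(38987527, 22139)) = Rational(621825346000, 353183467)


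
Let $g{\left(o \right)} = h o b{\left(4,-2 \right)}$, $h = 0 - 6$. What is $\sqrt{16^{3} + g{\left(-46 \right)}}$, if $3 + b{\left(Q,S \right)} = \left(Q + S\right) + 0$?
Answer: $2 \sqrt{955} \approx 61.806$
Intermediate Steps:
$h = -6$ ($h = 0 - 6 = -6$)
$b{\left(Q,S \right)} = -3 + Q + S$ ($b{\left(Q,S \right)} = -3 + \left(\left(Q + S\right) + 0\right) = -3 + \left(Q + S\right) = -3 + Q + S$)
$g{\left(o \right)} = 6 o$ ($g{\left(o \right)} = - 6 o \left(-3 + 4 - 2\right) = - 6 o \left(-1\right) = 6 o$)
$\sqrt{16^{3} + g{\left(-46 \right)}} = \sqrt{16^{3} + 6 \left(-46\right)} = \sqrt{4096 - 276} = \sqrt{3820} = 2 \sqrt{955}$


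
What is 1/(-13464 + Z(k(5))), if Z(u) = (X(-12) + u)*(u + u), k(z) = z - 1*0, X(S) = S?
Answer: -1/13534 ≈ -7.3888e-5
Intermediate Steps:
k(z) = z (k(z) = z + 0 = z)
Z(u) = 2*u*(-12 + u) (Z(u) = (-12 + u)*(u + u) = (-12 + u)*(2*u) = 2*u*(-12 + u))
1/(-13464 + Z(k(5))) = 1/(-13464 + 2*5*(-12 + 5)) = 1/(-13464 + 2*5*(-7)) = 1/(-13464 - 70) = 1/(-13534) = -1/13534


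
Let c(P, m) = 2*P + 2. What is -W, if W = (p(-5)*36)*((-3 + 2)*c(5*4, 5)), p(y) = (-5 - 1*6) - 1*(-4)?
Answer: -10584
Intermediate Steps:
c(P, m) = 2 + 2*P
p(y) = -7 (p(y) = (-5 - 6) + 4 = -11 + 4 = -7)
W = 10584 (W = (-7*36)*((-3 + 2)*(2 + 2*(5*4))) = -(-252)*(2 + 2*20) = -(-252)*(2 + 40) = -(-252)*42 = -252*(-42) = 10584)
-W = -1*10584 = -10584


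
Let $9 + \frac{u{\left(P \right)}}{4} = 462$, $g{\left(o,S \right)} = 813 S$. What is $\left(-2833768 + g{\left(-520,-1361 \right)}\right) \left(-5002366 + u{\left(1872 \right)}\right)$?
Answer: $19703487904594$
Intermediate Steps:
$u{\left(P \right)} = 1812$ ($u{\left(P \right)} = -36 + 4 \cdot 462 = -36 + 1848 = 1812$)
$\left(-2833768 + g{\left(-520,-1361 \right)}\right) \left(-5002366 + u{\left(1872 \right)}\right) = \left(-2833768 + 813 \left(-1361\right)\right) \left(-5002366 + 1812\right) = \left(-2833768 - 1106493\right) \left(-5000554\right) = \left(-3940261\right) \left(-5000554\right) = 19703487904594$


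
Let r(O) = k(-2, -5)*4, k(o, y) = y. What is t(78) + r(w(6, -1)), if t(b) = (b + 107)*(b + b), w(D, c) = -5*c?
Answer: 28840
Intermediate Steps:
r(O) = -20 (r(O) = -5*4 = -20)
t(b) = 2*b*(107 + b) (t(b) = (107 + b)*(2*b) = 2*b*(107 + b))
t(78) + r(w(6, -1)) = 2*78*(107 + 78) - 20 = 2*78*185 - 20 = 28860 - 20 = 28840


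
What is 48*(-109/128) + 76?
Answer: 281/8 ≈ 35.125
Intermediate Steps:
48*(-109/128) + 76 = -327/8 + 76 = 281/8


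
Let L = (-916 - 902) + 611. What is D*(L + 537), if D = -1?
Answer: 670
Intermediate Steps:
L = -1207 (L = -1818 + 611 = -1207)
D*(L + 537) = -(-1207 + 537) = -1*(-670) = 670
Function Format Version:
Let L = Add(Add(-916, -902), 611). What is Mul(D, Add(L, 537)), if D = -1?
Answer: 670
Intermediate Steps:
L = -1207 (L = Add(-1818, 611) = -1207)
Mul(D, Add(L, 537)) = Mul(-1, Add(-1207, 537)) = Mul(-1, -670) = 670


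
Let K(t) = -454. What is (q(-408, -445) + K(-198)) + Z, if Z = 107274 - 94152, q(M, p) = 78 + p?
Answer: 12301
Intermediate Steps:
Z = 13122
(q(-408, -445) + K(-198)) + Z = ((78 - 445) - 454) + 13122 = (-367 - 454) + 13122 = -821 + 13122 = 12301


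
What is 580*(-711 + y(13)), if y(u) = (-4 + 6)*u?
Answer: -397300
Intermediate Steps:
y(u) = 2*u
580*(-711 + y(13)) = 580*(-711 + 2*13) = 580*(-711 + 26) = 580*(-685) = -397300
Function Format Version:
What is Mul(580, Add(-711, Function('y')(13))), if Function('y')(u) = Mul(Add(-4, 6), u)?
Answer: -397300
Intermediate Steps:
Function('y')(u) = Mul(2, u)
Mul(580, Add(-711, Function('y')(13))) = Mul(580, Add(-711, Mul(2, 13))) = Mul(580, Add(-711, 26)) = Mul(580, -685) = -397300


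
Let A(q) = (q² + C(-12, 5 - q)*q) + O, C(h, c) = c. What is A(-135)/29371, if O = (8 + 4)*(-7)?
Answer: -33/1277 ≈ -0.025842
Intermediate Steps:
O = -84 (O = 12*(-7) = -84)
A(q) = -84 + q² + q*(5 - q) (A(q) = (q² + (5 - q)*q) - 84 = (q² + q*(5 - q)) - 84 = -84 + q² + q*(5 - q))
A(-135)/29371 = (-84 + 5*(-135))/29371 = (-84 - 675)*(1/29371) = -759*1/29371 = -33/1277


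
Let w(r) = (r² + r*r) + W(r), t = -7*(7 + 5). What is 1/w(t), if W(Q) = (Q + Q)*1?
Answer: 1/13944 ≈ 7.1715e-5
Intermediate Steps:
W(Q) = 2*Q (W(Q) = (2*Q)*1 = 2*Q)
t = -84 (t = -7*12 = -84)
w(r) = 2*r + 2*r² (w(r) = (r² + r*r) + 2*r = (r² + r²) + 2*r = 2*r² + 2*r = 2*r + 2*r²)
1/w(t) = 1/(2*(-84)*(1 - 84)) = 1/(2*(-84)*(-83)) = 1/13944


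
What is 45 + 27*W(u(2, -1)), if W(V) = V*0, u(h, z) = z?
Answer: 45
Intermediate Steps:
W(V) = 0
45 + 27*W(u(2, -1)) = 45 + 27*0 = 45 + 0 = 45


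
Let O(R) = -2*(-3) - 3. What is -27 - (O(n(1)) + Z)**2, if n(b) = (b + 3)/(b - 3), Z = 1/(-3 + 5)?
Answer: -157/4 ≈ -39.250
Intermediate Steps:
Z = 1/2 ≈ 0.50000
n(b) = (3 + b)/(-3 + b)
O(R) = 3 (O(R) = 6 - 3 = 3)
-27 - (O(n(1)) + Z)**2 = -27 - (3 + 1/2)**2 = -27 - (7/2)**2 = -27 - 1*49/4 = -27 - 49/4 = -157/4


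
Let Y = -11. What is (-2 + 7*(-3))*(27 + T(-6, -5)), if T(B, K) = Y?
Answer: -368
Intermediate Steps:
T(B, K) = -11
(-2 + 7*(-3))*(27 + T(-6, -5)) = (-2 + 7*(-3))*(27 - 11) = (-2 - 21)*16 = -23*16 = -368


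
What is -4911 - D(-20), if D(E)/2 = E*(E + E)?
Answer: -6511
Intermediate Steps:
D(E) = 4*E**2 (D(E) = 2*(E*(E + E)) = 2*(E*(2*E)) = 2*(2*E**2) = 4*E**2)
-4911 - D(-20) = -4911 - 4*(-20)**2 = -4911 - 4*400 = -4911 - 1*1600 = -4911 - 1600 = -6511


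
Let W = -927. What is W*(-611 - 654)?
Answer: 1172655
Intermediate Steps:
W*(-611 - 654) = -927*(-611 - 654) = -927*(-1265) = 1172655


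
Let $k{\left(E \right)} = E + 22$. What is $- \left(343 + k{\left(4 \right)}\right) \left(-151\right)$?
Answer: $55719$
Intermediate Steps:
$k{\left(E \right)} = 22 + E$
$- \left(343 + k{\left(4 \right)}\right) \left(-151\right) = - \left(343 + \left(22 + 4\right)\right) \left(-151\right) = - \left(343 + 26\right) \left(-151\right) = - 369 \left(-151\right) = \left(-1\right) \left(-55719\right) = 55719$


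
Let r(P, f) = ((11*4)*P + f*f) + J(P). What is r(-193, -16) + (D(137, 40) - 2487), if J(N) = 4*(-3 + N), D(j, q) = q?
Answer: -11467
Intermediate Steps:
J(N) = -12 + 4*N
r(P, f) = -12 + f² + 48*P (r(P, f) = ((11*4)*P + f*f) + (-12 + 4*P) = (44*P + f²) + (-12 + 4*P) = (f² + 44*P) + (-12 + 4*P) = -12 + f² + 48*P)
r(-193, -16) + (D(137, 40) - 2487) = (-12 + (-16)² + 48*(-193)) + (40 - 2487) = (-12 + 256 - 9264) - 2447 = -9020 - 2447 = -11467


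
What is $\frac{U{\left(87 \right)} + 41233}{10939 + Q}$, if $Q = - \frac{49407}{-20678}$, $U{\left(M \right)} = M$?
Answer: $\frac{854414960}{226246049} \approx 3.7765$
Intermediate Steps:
$Q = \frac{49407}{20678}$ ($Q = \left(-49407\right) \left(- \frac{1}{20678}\right) = \frac{49407}{20678} \approx 2.3894$)
$\frac{U{\left(87 \right)} + 41233}{10939 + Q} = \frac{87 + 41233}{10939 + \frac{49407}{20678}} = \frac{41320}{\frac{226246049}{20678}} = 41320 \cdot \frac{20678}{226246049} = \frac{854414960}{226246049}$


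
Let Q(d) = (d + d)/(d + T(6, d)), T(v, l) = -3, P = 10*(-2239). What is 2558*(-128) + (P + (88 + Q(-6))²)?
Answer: -3076502/9 ≈ -3.4183e+5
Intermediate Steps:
P = -22390
Q(d) = 2*d/(-3 + d) (Q(d) = (d + d)/(d - 3) = (2*d)/(-3 + d) = 2*d/(-3 + d))
2558*(-128) + (P + (88 + Q(-6))²) = 2558*(-128) + (-22390 + (88 + 2*(-6)/(-3 - 6))²) = -327424 + (-22390 + (88 + 2*(-6)/(-9))²) = -327424 + (-22390 + (88 + 2*(-6)*(-⅑))²) = -327424 + (-22390 + (88 + 4/3)²) = -327424 + (-22390 + (268/3)²) = -327424 + (-22390 + 71824/9) = -327424 - 129686/9 = -3076502/9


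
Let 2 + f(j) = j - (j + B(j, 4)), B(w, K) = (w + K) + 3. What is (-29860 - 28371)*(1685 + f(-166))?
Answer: -107261502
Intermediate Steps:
B(w, K) = 3 + K + w (B(w, K) = (K + w) + 3 = 3 + K + w)
f(j) = -9 - j (f(j) = -2 + (j - (j + (3 + 4 + j))) = -2 + (j - (j + (7 + j))) = -2 + (j - (7 + 2*j)) = -2 + (j + (-7 - 2*j)) = -2 + (-7 - j) = -9 - j)
(-29860 - 28371)*(1685 + f(-166)) = (-29860 - 28371)*(1685 + (-9 - 1*(-166))) = -58231*(1685 + (-9 + 166)) = -58231*(1685 + 157) = -58231*1842 = -107261502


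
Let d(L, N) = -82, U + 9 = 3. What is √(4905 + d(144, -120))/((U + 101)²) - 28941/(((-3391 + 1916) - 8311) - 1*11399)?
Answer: 28941/21185 + √4823/9025 ≈ 1.3738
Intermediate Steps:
U = -6 (U = -9 + 3 = -6)
√(4905 + d(144, -120))/((U + 101)²) - 28941/(((-3391 + 1916) - 8311) - 1*11399) = √(4905 - 82)/((-6 + 101)²) - 28941/(((-3391 + 1916) - 8311) - 1*11399) = √4823/(95²) - 28941/((-1475 - 8311) - 11399) = √4823/9025 - 28941/(-9786 - 11399) = √4823*(1/9025) - 28941/(-21185) = √4823/9025 - 28941*(-1/21185) = √4823/9025 + 28941/21185 = 28941/21185 + √4823/9025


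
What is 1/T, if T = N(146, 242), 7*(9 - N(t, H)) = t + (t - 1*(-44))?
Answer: -1/39 ≈ -0.025641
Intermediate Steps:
N(t, H) = 19/7 - 2*t/7 (N(t, H) = 9 - (t + (t - 1*(-44)))/7 = 9 - (t + (t + 44))/7 = 9 - (t + (44 + t))/7 = 9 - (44 + 2*t)/7 = 9 + (-44/7 - 2*t/7) = 19/7 - 2*t/7)
T = -39 (T = 19/7 - 2/7*146 = 19/7 - 292/7 = -39)
1/T = 1/(-39) = -1/39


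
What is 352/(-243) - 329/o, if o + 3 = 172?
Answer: -139435/41067 ≈ -3.3953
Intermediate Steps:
o = 169 (o = -3 + 172 = 169)
352/(-243) - 329/o = 352/(-243) - 329/169 = 352*(-1/243) - 329*1/169 = -352/243 - 329/169 = -139435/41067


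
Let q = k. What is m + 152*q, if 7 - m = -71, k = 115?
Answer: 17558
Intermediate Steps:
m = 78 (m = 7 - 1*(-71) = 7 + 71 = 78)
q = 115
m + 152*q = 78 + 152*115 = 78 + 17480 = 17558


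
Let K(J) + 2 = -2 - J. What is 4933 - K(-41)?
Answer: 4896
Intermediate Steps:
K(J) = -4 - J (K(J) = -2 + (-2 - J) = -4 - J)
4933 - K(-41) = 4933 - (-4 - 1*(-41)) = 4933 - (-4 + 41) = 4933 - 1*37 = 4933 - 37 = 4896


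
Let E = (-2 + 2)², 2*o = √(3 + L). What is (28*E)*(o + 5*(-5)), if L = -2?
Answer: 0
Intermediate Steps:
o = ½ (o = √(3 - 2)/2 = √1/2 = (½)*1 = ½ ≈ 0.50000)
E = 0 (E = 0² = 0)
(28*E)*(o + 5*(-5)) = (28*0)*(½ + 5*(-5)) = 0*(½ - 25) = 0*(-49/2) = 0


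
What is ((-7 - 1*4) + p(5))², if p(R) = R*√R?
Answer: 246 - 110*√5 ≈ 0.032522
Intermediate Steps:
p(R) = R^(3/2)
((-7 - 1*4) + p(5))² = ((-7 - 1*4) + 5^(3/2))² = ((-7 - 4) + 5*√5)² = (-11 + 5*√5)²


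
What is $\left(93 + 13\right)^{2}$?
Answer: $11236$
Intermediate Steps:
$\left(93 + 13\right)^{2} = 106^{2} = 11236$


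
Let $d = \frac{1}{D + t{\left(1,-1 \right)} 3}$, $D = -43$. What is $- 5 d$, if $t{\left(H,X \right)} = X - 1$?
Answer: $\frac{5}{49} \approx 0.10204$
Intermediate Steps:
$t{\left(H,X \right)} = -1 + X$
$d = - \frac{1}{49}$ ($d = \frac{1}{-43 + \left(-1 - 1\right) 3} = \frac{1}{-43 - 6} = \frac{1}{-49} = - \frac{1}{49} \approx -0.020408$)
$- 5 d = \left(-5\right) \left(- \frac{1}{49}\right) = \frac{5}{49}$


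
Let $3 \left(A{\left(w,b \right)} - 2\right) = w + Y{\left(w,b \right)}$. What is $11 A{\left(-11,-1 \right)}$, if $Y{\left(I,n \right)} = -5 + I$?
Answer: $-77$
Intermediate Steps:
$A{\left(w,b \right)} = \frac{1}{3} + \frac{2 w}{3}$ ($A{\left(w,b \right)} = 2 + \frac{w + \left(-5 + w\right)}{3} = 2 + \frac{-5 + 2 w}{3} = 2 + \left(- \frac{5}{3} + \frac{2 w}{3}\right) = \frac{1}{3} + \frac{2 w}{3}$)
$11 A{\left(-11,-1 \right)} = 11 \left(\frac{1}{3} + \frac{2}{3} \left(-11\right)\right) = 11 \left(\frac{1}{3} - \frac{22}{3}\right) = 11 \left(-7\right) = -77$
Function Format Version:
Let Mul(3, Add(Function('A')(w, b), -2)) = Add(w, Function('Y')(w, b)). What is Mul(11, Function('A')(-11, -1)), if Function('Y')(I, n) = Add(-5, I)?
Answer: -77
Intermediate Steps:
Function('A')(w, b) = Add(Rational(1, 3), Mul(Rational(2, 3), w)) (Function('A')(w, b) = Add(2, Mul(Rational(1, 3), Add(w, Add(-5, w)))) = Add(2, Mul(Rational(1, 3), Add(-5, Mul(2, w)))) = Add(2, Add(Rational(-5, 3), Mul(Rational(2, 3), w))) = Add(Rational(1, 3), Mul(Rational(2, 3), w)))
Mul(11, Function('A')(-11, -1)) = Mul(11, Add(Rational(1, 3), Mul(Rational(2, 3), -11))) = Mul(11, Add(Rational(1, 3), Rational(-22, 3))) = Mul(11, -7) = -77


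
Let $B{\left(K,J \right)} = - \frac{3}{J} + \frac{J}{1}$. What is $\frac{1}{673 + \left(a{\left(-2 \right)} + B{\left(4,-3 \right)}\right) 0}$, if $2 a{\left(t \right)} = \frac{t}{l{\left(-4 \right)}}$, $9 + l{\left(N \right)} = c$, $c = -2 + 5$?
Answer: $\frac{1}{673} \approx 0.0014859$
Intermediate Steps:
$c = 3$
$l{\left(N \right)} = -6$ ($l{\left(N \right)} = -9 + 3 = -6$)
$B{\left(K,J \right)} = J - \frac{3}{J}$ ($B{\left(K,J \right)} = - \frac{3}{J} + J 1 = - \frac{3}{J} + J = J - \frac{3}{J}$)
$a{\left(t \right)} = - \frac{t}{12}$ ($a{\left(t \right)} = \frac{t \frac{1}{-6}}{2} = \frac{t \left(- \frac{1}{6}\right)}{2} = \frac{\left(- \frac{1}{6}\right) t}{2} = - \frac{t}{12}$)
$\frac{1}{673 + \left(a{\left(-2 \right)} + B{\left(4,-3 \right)}\right) 0} = \frac{1}{673 + \left(\left(- \frac{1}{12}\right) \left(-2\right) - \left(3 + \frac{3}{-3}\right)\right) 0} = \frac{1}{673 + \left(\frac{1}{6} - 2\right) 0} = \frac{1}{673 - 0} = \frac{1}{673 + 0} = \frac{1}{673}$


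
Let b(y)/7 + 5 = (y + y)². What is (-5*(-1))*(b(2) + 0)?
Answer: 385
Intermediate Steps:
b(y) = -35 + 28*y² (b(y) = -35 + 7*(y + y)² = -35 + 7*(2*y)² = -35 + 7*(4*y²) = -35 + 28*y²)
(-5*(-1))*(b(2) + 0) = (-5*(-1))*((-35 + 28*2²) + 0) = 5*((-35 + 28*4) + 0) = 5*((-35 + 112) + 0) = 5*(77 + 0) = 5*77 = 385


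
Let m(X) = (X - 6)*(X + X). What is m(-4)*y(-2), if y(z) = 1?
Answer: 80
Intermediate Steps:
m(X) = 2*X*(-6 + X) (m(X) = (-6 + X)*(2*X) = 2*X*(-6 + X))
m(-4)*y(-2) = (2*(-4)*(-6 - 4))*1 = (2*(-4)*(-10))*1 = 80*1 = 80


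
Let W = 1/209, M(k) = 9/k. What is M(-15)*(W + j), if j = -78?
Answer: 48903/1045 ≈ 46.797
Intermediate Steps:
W = 1/209 ≈ 0.0047847
M(-15)*(W + j) = (9/(-15))*(1/209 - 78) = (9*(-1/15))*(-16301/209) = -3/5*(-16301/209) = 48903/1045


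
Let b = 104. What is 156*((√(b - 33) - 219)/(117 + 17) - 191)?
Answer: -2013414/67 + 78*√71/67 ≈ -30041.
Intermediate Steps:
156*((√(b - 33) - 219)/(117 + 17) - 191) = 156*((√(104 - 33) - 219)/(117 + 17) - 191) = 156*((√71 - 219)/134 - 191) = 156*((-219 + √71)*(1/134) - 191) = 156*((-219/134 + √71/134) - 191) = 156*(-25813/134 + √71/134) = -2013414/67 + 78*√71/67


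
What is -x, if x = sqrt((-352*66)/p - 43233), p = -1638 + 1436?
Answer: -I*sqrt(439846617)/101 ≈ -207.65*I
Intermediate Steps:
p = -202
x = I*sqrt(439846617)/101 (x = sqrt(-352*66/(-202) - 43233) = sqrt(-23232*(-1/202) - 43233) = sqrt(11616/101 - 43233) = sqrt(-4354917/101) = I*sqrt(439846617)/101 ≈ 207.65*I)
-x = -I*sqrt(439846617)/101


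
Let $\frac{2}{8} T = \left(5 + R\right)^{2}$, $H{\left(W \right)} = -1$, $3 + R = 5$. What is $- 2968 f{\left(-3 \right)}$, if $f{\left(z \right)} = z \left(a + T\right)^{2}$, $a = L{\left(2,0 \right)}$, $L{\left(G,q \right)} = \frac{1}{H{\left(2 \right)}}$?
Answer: $338574600$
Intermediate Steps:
$R = 2$ ($R = -3 + 5 = 2$)
$L{\left(G,q \right)} = -1$ ($L{\left(G,q \right)} = \frac{1}{-1} = -1$)
$T = 196$ ($T = 4 \left(5 + 2\right)^{2} = 4 \cdot 7^{2} = 4 \cdot 49 = 196$)
$a = -1$
$f{\left(z \right)} = 38025 z$ ($f{\left(z \right)} = z \left(-1 + 196\right)^{2} = z 195^{2} = z 38025 = 38025 z$)
$- 2968 f{\left(-3 \right)} = - 2968 \cdot 38025 \left(-3\right) = \left(-2968\right) \left(-114075\right) = 338574600$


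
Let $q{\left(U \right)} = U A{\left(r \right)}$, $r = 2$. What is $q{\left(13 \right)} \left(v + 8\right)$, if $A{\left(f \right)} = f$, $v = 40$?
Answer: $1248$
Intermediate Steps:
$q{\left(U \right)} = 2 U$ ($q{\left(U \right)} = U 2 = 2 U$)
$q{\left(13 \right)} \left(v + 8\right) = 2 \cdot 13 \left(40 + 8\right) = 26 \cdot 48 = 1248$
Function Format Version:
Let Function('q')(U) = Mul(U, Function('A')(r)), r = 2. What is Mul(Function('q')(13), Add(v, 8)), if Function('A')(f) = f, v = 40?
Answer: 1248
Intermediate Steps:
Function('q')(U) = Mul(2, U) (Function('q')(U) = Mul(U, 2) = Mul(2, U))
Mul(Function('q')(13), Add(v, 8)) = Mul(Mul(2, 13), Add(40, 8)) = Mul(26, 48) = 1248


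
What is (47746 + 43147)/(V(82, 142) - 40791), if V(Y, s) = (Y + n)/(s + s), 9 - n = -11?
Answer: -12906806/5792271 ≈ -2.2283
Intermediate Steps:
n = 20 (n = 9 - 1*(-11) = 9 + 11 = 20)
V(Y, s) = (20 + Y)/(2*s) (V(Y, s) = (Y + 20)/(s + s) = (20 + Y)/((2*s)) = (20 + Y)*(1/(2*s)) = (20 + Y)/(2*s))
(47746 + 43147)/(V(82, 142) - 40791) = (47746 + 43147)/((½)*(20 + 82)/142 - 40791) = 90893/((½)*(1/142)*102 - 40791) = 90893/(51/142 - 40791) = 90893/(-5792271/142) = 90893*(-142/5792271) = -12906806/5792271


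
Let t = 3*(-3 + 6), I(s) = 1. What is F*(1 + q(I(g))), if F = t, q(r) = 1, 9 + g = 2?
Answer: 18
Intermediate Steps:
g = -7 (g = -9 + 2 = -7)
t = 9 (t = 3*3 = 9)
F = 9
F*(1 + q(I(g))) = 9*(1 + 1) = 9*2 = 18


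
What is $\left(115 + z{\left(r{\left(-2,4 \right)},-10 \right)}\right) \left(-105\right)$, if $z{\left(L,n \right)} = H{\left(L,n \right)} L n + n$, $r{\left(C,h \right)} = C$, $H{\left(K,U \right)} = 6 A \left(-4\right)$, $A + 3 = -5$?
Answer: $-414225$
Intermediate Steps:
$A = -8$ ($A = -3 - 5 = -8$)
$H{\left(K,U \right)} = 192$ ($H{\left(K,U \right)} = 6 \left(-8\right) \left(-4\right) = \left(-48\right) \left(-4\right) = 192$)
$z{\left(L,n \right)} = n + 192 L n$ ($z{\left(L,n \right)} = 192 L n + n = n + 192 L n$)
$\left(115 + z{\left(r{\left(-2,4 \right)},-10 \right)}\right) \left(-105\right) = \left(115 - 10 \left(1 + 192 \left(-2\right)\right)\right) \left(-105\right) = \left(115 - 10 \left(1 - 384\right)\right) \left(-105\right) = \left(115 - -3830\right) \left(-105\right) = \left(115 + 3830\right) \left(-105\right) = 3945 \left(-105\right) = -414225$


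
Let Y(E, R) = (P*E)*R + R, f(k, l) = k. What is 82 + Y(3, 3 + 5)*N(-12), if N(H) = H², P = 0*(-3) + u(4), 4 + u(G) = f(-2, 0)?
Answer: -19502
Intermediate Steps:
u(G) = -6 (u(G) = -4 - 2 = -6)
P = -6 (P = 0*(-3) - 6 = 0 - 6 = -6)
Y(E, R) = R - 6*E*R (Y(E, R) = (-6*E)*R + R = -6*E*R + R = R - 6*E*R)
82 + Y(3, 3 + 5)*N(-12) = 82 + ((3 + 5)*(1 - 6*3))*(-12)² = 82 + (8*(1 - 18))*144 = 82 + (8*(-17))*144 = 82 - 136*144 = 82 - 19584 = -19502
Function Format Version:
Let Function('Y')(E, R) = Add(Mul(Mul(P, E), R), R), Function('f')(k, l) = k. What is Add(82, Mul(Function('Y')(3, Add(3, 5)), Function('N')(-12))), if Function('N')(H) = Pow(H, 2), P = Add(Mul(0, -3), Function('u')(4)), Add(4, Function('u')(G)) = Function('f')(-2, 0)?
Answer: -19502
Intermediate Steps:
Function('u')(G) = -6 (Function('u')(G) = Add(-4, -2) = -6)
P = -6 (P = Add(Mul(0, -3), -6) = Add(0, -6) = -6)
Function('Y')(E, R) = Add(R, Mul(-6, E, R)) (Function('Y')(E, R) = Add(Mul(Mul(-6, E), R), R) = Add(Mul(-6, E, R), R) = Add(R, Mul(-6, E, R)))
Add(82, Mul(Function('Y')(3, Add(3, 5)), Function('N')(-12))) = Add(82, Mul(Mul(Add(3, 5), Add(1, Mul(-6, 3))), Pow(-12, 2))) = Add(82, Mul(Mul(8, Add(1, -18)), 144)) = Add(82, Mul(Mul(8, -17), 144)) = Add(82, Mul(-136, 144)) = Add(82, -19584) = -19502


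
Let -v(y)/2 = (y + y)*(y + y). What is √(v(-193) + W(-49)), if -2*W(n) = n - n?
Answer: 386*I*√2 ≈ 545.89*I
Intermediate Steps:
W(n) = 0 (W(n) = -(n - n)/2 = -½*0 = 0)
v(y) = -8*y² (v(y) = -2*(y + y)*(y + y) = -2*2*y*2*y = -8*y²)
√(v(-193) + W(-49)) = √(-8*(-193)² + 0) = √(-8*37249 + 0) = √(-297992 + 0) = √(-297992) = 386*I*√2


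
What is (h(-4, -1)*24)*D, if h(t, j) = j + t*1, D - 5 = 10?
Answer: -1800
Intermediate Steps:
D = 15 (D = 5 + 10 = 15)
h(t, j) = j + t
(h(-4, -1)*24)*D = ((-1 - 4)*24)*15 = -5*24*15 = -120*15 = -1800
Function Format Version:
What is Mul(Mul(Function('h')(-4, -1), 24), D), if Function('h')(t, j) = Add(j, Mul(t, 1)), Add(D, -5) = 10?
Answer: -1800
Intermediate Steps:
D = 15 (D = Add(5, 10) = 15)
Function('h')(t, j) = Add(j, t)
Mul(Mul(Function('h')(-4, -1), 24), D) = Mul(Mul(Add(-1, -4), 24), 15) = Mul(Mul(-5, 24), 15) = Mul(-120, 15) = -1800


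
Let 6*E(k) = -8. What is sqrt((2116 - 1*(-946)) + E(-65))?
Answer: sqrt(27546)/3 ≈ 55.323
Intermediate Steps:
E(k) = -4/3 (E(k) = (1/6)*(-8) = -4/3)
sqrt((2116 - 1*(-946)) + E(-65)) = sqrt((2116 - 1*(-946)) - 4/3) = sqrt((2116 + 946) - 4/3) = sqrt(3062 - 4/3) = sqrt(9182/3) = sqrt(27546)/3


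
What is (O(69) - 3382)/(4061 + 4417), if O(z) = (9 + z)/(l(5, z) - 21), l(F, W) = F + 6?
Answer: -16949/42390 ≈ -0.39983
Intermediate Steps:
l(F, W) = 6 + F
O(z) = -9/10 - z/10 (O(z) = (9 + z)/((6 + 5) - 21) = (9 + z)/(11 - 21) = (9 + z)/(-10) = (9 + z)*(-⅒) = -9/10 - z/10)
(O(69) - 3382)/(4061 + 4417) = ((-9/10 - ⅒*69) - 3382)/(4061 + 4417) = ((-9/10 - 69/10) - 3382)/8478 = (-39/5 - 3382)*(1/8478) = -16949/5*1/8478 = -16949/42390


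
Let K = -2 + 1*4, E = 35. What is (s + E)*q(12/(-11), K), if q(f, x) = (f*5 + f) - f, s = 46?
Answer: -4860/11 ≈ -441.82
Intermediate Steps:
K = 2 (K = -2 + 4 = 2)
q(f, x) = 5*f (q(f, x) = (5*f + f) - f = 6*f - f = 5*f)
(s + E)*q(12/(-11), K) = (46 + 35)*(5*(12/(-11))) = 81*(5*(12*(-1/11))) = 81*(5*(-12/11)) = 81*(-60/11) = -4860/11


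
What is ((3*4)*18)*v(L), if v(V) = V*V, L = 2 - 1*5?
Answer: 1944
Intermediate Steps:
L = -3 (L = 2 - 5 = -3)
v(V) = V**2
((3*4)*18)*v(L) = ((3*4)*18)*(-3)**2 = (12*18)*9 = 216*9 = 1944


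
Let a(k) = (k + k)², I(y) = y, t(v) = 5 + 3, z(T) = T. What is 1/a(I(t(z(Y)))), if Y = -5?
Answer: 1/256 ≈ 0.0039063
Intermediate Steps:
t(v) = 8
a(k) = 4*k² (a(k) = (2*k)² = 4*k²)
1/a(I(t(z(Y)))) = 1/(4*8²) = 1/(4*64) = 1/256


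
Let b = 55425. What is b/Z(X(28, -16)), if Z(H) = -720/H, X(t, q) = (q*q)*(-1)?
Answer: 59120/3 ≈ 19707.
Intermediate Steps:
X(t, q) = -q**2 (X(t, q) = q**2*(-1) = -q**2)
b/Z(X(28, -16)) = 55425/((-720/((-1*(-16)**2)))) = 55425/((-720/((-1*256)))) = 55425/((-720/(-256))) = 55425/((-720*(-1/256))) = 55425/(45/16) = 55425*(16/45) = 59120/3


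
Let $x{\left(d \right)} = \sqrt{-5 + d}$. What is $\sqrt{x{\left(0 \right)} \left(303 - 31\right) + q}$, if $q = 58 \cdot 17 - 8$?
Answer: $\sqrt{978 + 272 i \sqrt{5}} \approx 32.632 + 9.3192 i$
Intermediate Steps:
$q = 978$ ($q = 986 - 8 = 978$)
$\sqrt{x{\left(0 \right)} \left(303 - 31\right) + q} = \sqrt{\sqrt{-5 + 0} \left(303 - 31\right) + 978} = \sqrt{\sqrt{-5} \cdot 272 + 978} = \sqrt{i \sqrt{5} \cdot 272 + 978} = \sqrt{272 i \sqrt{5} + 978} = \sqrt{978 + 272 i \sqrt{5}}$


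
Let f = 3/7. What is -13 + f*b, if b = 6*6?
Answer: 17/7 ≈ 2.4286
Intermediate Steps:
f = 3/7 (f = 3*(⅐) = 3/7 ≈ 0.42857)
b = 36
-13 + f*b = -13 + (3/7)*36 = -13 + 108/7 = 17/7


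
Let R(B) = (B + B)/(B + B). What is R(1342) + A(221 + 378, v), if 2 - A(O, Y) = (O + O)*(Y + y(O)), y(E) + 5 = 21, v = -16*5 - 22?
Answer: 103031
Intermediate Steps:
v = -102 (v = -80 - 22 = -102)
y(E) = 16 (y(E) = -5 + 21 = 16)
A(O, Y) = 2 - 2*O*(16 + Y) (A(O, Y) = 2 - (O + O)*(Y + 16) = 2 - 2*O*(16 + Y))
R(B) = 1 (R(B) = (2*B)/((2*B)) = (2*B)*(1/(2*B)) = 1)
R(1342) + A(221 + 378, v) = 1 + (2 - 32*(221 + 378) - 2*(221 + 378)*(-102)) = 1 + (2 - 32*599 - 2*599*(-102)) = 1 + (2 - 19168 + 122196) = 1 + 103030 = 103031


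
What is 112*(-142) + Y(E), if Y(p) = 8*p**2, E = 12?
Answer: -14752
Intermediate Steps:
112*(-142) + Y(E) = 112*(-142) + 8*12**2 = -15904 + 8*144 = -15904 + 1152 = -14752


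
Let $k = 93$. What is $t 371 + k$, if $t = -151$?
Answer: $-55928$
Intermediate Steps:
$t 371 + k = \left(-151\right) 371 + 93 = -56021 + 93 = -55928$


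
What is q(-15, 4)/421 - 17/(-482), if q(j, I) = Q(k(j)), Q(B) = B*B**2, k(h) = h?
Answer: -1619593/202922 ≈ -7.9814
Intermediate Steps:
Q(B) = B**3
q(j, I) = j**3
q(-15, 4)/421 - 17/(-482) = (-15)**3/421 - 17/(-482) = -3375*1/421 - 17*(-1/482) = -3375/421 + 17/482 = -1619593/202922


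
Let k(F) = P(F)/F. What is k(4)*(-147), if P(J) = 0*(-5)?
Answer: 0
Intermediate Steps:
P(J) = 0
k(F) = 0 (k(F) = 0/F = 0)
k(4)*(-147) = 0*(-147) = 0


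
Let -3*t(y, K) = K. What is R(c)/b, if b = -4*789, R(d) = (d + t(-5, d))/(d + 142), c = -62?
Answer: 31/189360 ≈ 0.00016371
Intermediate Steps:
t(y, K) = -K/3
R(d) = 2*d/(3*(142 + d)) (R(d) = (d - d/3)/(d + 142) = (2*d/3)/(142 + d) = 2*d/(3*(142 + d)))
b = -3156
R(c)/b = ((⅔)*(-62)/(142 - 62))/(-3156) = ((⅔)*(-62)/80)*(-1/3156) = ((⅔)*(-62)*(1/80))*(-1/3156) = -31/60*(-1/3156) = 31/189360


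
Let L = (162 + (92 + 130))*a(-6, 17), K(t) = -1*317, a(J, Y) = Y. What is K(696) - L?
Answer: -6845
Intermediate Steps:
K(t) = -317
L = 6528 (L = (162 + (92 + 130))*17 = (162 + 222)*17 = 384*17 = 6528)
K(696) - L = -317 - 1*6528 = -317 - 6528 = -6845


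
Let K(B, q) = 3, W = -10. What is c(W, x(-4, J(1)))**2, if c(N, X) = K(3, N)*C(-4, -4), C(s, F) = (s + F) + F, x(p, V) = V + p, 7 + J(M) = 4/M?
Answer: 1296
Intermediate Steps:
J(M) = -7 + 4/M
C(s, F) = s + 2*F (C(s, F) = (F + s) + F = s + 2*F)
c(N, X) = -36 (c(N, X) = 3*(-4 + 2*(-4)) = 3*(-4 - 8) = 3*(-12) = -36)
c(W, x(-4, J(1)))**2 = (-36)**2 = 1296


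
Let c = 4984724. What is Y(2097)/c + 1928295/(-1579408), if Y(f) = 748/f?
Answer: -5039100332806019/4127374621058256 ≈ -1.2209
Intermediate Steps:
Y(2097)/c + 1928295/(-1579408) = (748/2097)/4984724 + 1928295/(-1579408) = (748*(1/2097))*(1/4984724) + 1928295*(-1/1579408) = (748/2097)*(1/4984724) - 1928295/1579408 = 187/2613241557 - 1928295/1579408 = -5039100332806019/4127374621058256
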